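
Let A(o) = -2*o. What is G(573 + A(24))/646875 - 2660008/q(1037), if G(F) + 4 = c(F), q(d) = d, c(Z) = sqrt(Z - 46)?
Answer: -1720692679148/670809375 + sqrt(479)/646875 ≈ -2565.1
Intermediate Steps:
c(Z) = sqrt(-46 + Z)
G(F) = -4 + sqrt(-46 + F)
G(573 + A(24))/646875 - 2660008/q(1037) = (-4 + sqrt(-46 + (573 - 2*24)))/646875 - 2660008/1037 = (-4 + sqrt(-46 + (573 - 48)))*(1/646875) - 2660008*1/1037 = (-4 + sqrt(-46 + 525))*(1/646875) - 2660008/1037 = (-4 + sqrt(479))*(1/646875) - 2660008/1037 = (-4/646875 + sqrt(479)/646875) - 2660008/1037 = -1720692679148/670809375 + sqrt(479)/646875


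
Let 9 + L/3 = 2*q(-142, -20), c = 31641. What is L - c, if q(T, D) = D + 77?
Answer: -31326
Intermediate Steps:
q(T, D) = 77 + D
L = 315 (L = -27 + 3*(2*(77 - 20)) = -27 + 3*(2*57) = -27 + 3*114 = -27 + 342 = 315)
L - c = 315 - 1*31641 = 315 - 31641 = -31326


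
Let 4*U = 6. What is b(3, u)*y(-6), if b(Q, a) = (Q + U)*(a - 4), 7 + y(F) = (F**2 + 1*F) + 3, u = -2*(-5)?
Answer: 702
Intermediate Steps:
u = 10
U = 3/2 (U = (1/4)*6 = 3/2 ≈ 1.5000)
y(F) = -4 + F + F**2 (y(F) = -7 + ((F**2 + 1*F) + 3) = -7 + ((F**2 + F) + 3) = -7 + ((F + F**2) + 3) = -7 + (3 + F + F**2) = -4 + F + F**2)
b(Q, a) = (-4 + a)*(3/2 + Q) (b(Q, a) = (Q + 3/2)*(a - 4) = (3/2 + Q)*(-4 + a) = (-4 + a)*(3/2 + Q))
b(3, u)*y(-6) = (-6 - 4*3 + (3/2)*10 + 3*10)*(-4 - 6 + (-6)**2) = (-6 - 12 + 15 + 30)*(-4 - 6 + 36) = 27*26 = 702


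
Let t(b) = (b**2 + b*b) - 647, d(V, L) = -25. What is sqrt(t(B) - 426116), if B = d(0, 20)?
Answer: I*sqrt(425513) ≈ 652.31*I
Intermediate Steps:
B = -25
t(b) = -647 + 2*b**2 (t(b) = (b**2 + b**2) - 647 = 2*b**2 - 647 = -647 + 2*b**2)
sqrt(t(B) - 426116) = sqrt((-647 + 2*(-25)**2) - 426116) = sqrt((-647 + 2*625) - 426116) = sqrt((-647 + 1250) - 426116) = sqrt(603 - 426116) = sqrt(-425513) = I*sqrt(425513)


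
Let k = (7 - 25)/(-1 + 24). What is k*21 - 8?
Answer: -562/23 ≈ -24.435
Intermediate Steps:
k = -18/23 ≈ -0.78261
k*21 - 8 = -18/23*21 - 8 = -378/23 - 8 = -562/23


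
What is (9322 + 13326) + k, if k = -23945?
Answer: -1297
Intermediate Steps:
(9322 + 13326) + k = (9322 + 13326) - 23945 = 22648 - 23945 = -1297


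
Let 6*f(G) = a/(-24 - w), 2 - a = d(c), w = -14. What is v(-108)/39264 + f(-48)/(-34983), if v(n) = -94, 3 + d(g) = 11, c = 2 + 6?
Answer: -2743607/1144643760 ≈ -0.0023969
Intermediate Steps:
c = 8
d(g) = 8 (d(g) = -3 + 11 = 8)
a = -6 (a = 2 - 1*8 = 2 - 8 = -6)
f(G) = 1/10 (f(G) = (-6/(-24 - 1*(-14)))/6 = (-6/(-24 + 14))/6 = (-6/(-10))/6 = (-6*(-1/10))/6 = (1/6)*(3/5) = 1/10)
v(-108)/39264 + f(-48)/(-34983) = -94/39264 + (1/10)/(-34983) = -94*1/39264 + (1/10)*(-1/34983) = -47/19632 - 1/349830 = -2743607/1144643760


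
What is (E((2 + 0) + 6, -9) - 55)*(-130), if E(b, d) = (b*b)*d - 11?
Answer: 83460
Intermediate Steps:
E(b, d) = -11 + d*b**2 (E(b, d) = b**2*d - 11 = d*b**2 - 11 = -11 + d*b**2)
(E((2 + 0) + 6, -9) - 55)*(-130) = ((-11 - 9*((2 + 0) + 6)**2) - 55)*(-130) = ((-11 - 9*(2 + 6)**2) - 55)*(-130) = ((-11 - 9*8**2) - 55)*(-130) = ((-11 - 9*64) - 55)*(-130) = ((-11 - 576) - 55)*(-130) = (-587 - 55)*(-130) = -642*(-130) = 83460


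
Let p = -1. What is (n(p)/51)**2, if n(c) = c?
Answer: 1/2601 ≈ 0.00038447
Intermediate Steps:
(n(p)/51)**2 = (-1/51)**2 = 1/2601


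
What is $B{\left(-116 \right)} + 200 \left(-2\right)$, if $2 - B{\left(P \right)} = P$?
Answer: $-282$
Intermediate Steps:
$B{\left(P \right)} = 2 - P$
$B{\left(-116 \right)} + 200 \left(-2\right) = \left(2 - -116\right) + 200 \left(-2\right) = \left(2 + 116\right) - 400 = 118 - 400 = -282$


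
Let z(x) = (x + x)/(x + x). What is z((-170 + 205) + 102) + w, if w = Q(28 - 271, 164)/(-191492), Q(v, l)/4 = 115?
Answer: 47758/47873 ≈ 0.99760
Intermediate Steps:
Q(v, l) = 460 (Q(v, l) = 4*115 = 460)
w = -115/47873 (w = 460/(-191492) = 460*(-1/191492) = -115/47873 ≈ -0.0024022)
z(x) = 1 (z(x) = (2*x)/((2*x)) = (2*x)*(1/(2*x)) = 1)
z((-170 + 205) + 102) + w = 1 - 115/47873 = 47758/47873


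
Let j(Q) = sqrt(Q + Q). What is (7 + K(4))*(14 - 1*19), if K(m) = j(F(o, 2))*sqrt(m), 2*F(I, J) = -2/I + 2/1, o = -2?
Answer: -35 - 10*sqrt(3) ≈ -52.320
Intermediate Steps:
F(I, J) = 1 - 1/I (F(I, J) = (-2/I + 2/1)/2 = (-2/I + 2*1)/2 = (-2/I + 2)/2 = (2 - 2/I)/2 = 1 - 1/I)
j(Q) = sqrt(2)*sqrt(Q) (j(Q) = sqrt(2*Q) = sqrt(2)*sqrt(Q))
K(m) = sqrt(3)*sqrt(m) (K(m) = (sqrt(2)*sqrt((-1 - 2)/(-2)))*sqrt(m) = (sqrt(2)*sqrt(-1/2*(-3)))*sqrt(m) = (sqrt(2)*sqrt(3/2))*sqrt(m) = (sqrt(2)*(sqrt(6)/2))*sqrt(m) = sqrt(3)*sqrt(m))
(7 + K(4))*(14 - 1*19) = (7 + sqrt(3)*sqrt(4))*(14 - 1*19) = (7 + sqrt(3)*2)*(14 - 19) = (7 + 2*sqrt(3))*(-5) = -35 - 10*sqrt(3)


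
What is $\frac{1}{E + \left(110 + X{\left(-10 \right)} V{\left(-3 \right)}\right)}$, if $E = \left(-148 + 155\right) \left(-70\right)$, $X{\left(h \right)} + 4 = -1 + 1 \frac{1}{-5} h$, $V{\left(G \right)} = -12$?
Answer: $- \frac{1}{344} \approx -0.002907$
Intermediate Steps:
$X{\left(h \right)} = -5 - \frac{h}{5}$ ($X{\left(h \right)} = -4 + \left(-1 + 1 \frac{1}{-5} h\right) = -4 + \left(-1 + 1 \left(- \frac{1}{5}\right) h\right) = -4 - \left(1 + \frac{h}{5}\right) = -5 - \frac{h}{5}$)
$E = -490$ ($E = 7 \left(-70\right) = -490$)
$\frac{1}{E + \left(110 + X{\left(-10 \right)} V{\left(-3 \right)}\right)} = \frac{1}{-490 + \left(110 + \left(-5 - -2\right) \left(-12\right)\right)} = \frac{1}{-490 + \left(110 + \left(-5 + 2\right) \left(-12\right)\right)} = \frac{1}{-490 + \left(110 - -36\right)} = \frac{1}{-490 + \left(110 + 36\right)} = \frac{1}{-490 + 146} = \frac{1}{-344} = - \frac{1}{344}$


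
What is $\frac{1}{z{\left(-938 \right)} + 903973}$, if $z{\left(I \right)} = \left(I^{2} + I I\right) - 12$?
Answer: $\frac{1}{2663649} \approx 3.7542 \cdot 10^{-7}$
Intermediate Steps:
$z{\left(I \right)} = -12 + 2 I^{2}$ ($z{\left(I \right)} = \left(I^{2} + I^{2}\right) - 12 = 2 I^{2} - 12 = -12 + 2 I^{2}$)
$\frac{1}{z{\left(-938 \right)} + 903973} = \frac{1}{\left(-12 + 2 \left(-938\right)^{2}\right) + 903973} = \frac{1}{\left(-12 + 2 \cdot 879844\right) + 903973} = \frac{1}{\left(-12 + 1759688\right) + 903973} = \frac{1}{1759676 + 903973} = \frac{1}{2663649}$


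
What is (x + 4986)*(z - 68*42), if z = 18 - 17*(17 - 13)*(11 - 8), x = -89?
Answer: -14896674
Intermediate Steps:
z = -186 (z = 18 - 68*3 = 18 - 17*12 = 18 - 204 = -186)
(x + 4986)*(z - 68*42) = (-89 + 4986)*(-186 - 68*42) = 4897*(-186 - 2856) = 4897*(-3042) = -14896674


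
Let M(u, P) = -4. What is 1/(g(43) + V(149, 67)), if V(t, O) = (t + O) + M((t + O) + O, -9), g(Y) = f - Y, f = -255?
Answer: -1/86 ≈ -0.011628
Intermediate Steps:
g(Y) = -255 - Y
V(t, O) = -4 + O + t (V(t, O) = (t + O) - 4 = (O + t) - 4 = -4 + O + t)
1/(g(43) + V(149, 67)) = 1/((-255 - 1*43) + (-4 + 67 + 149)) = 1/((-255 - 43) + 212) = 1/(-298 + 212) = 1/(-86) = -1/86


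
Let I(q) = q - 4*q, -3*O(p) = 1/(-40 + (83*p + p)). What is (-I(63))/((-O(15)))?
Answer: 691740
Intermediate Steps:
O(p) = -1/(3*(-40 + 84*p)) (O(p) = -1/(3*(-40 + (83*p + p))) = -1/(3*(-40 + 84*p)))
I(q) = -3*q
(-I(63))/((-O(15))) = (-(-3)*63)/((-(-1)/(-120 + 252*15))) = (-1*(-189))/((-(-1)/(-120 + 3780))) = 189/((-(-1)/3660)) = 189/((-1*(-1/3660))) = 189/(1/3660) = 189*3660 = 691740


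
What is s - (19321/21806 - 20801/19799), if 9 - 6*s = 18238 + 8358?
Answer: -2869541289679/647605491 ≈ -4431.0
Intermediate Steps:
s = -26587/6 (s = 3/2 - (18238 + 8358)/6 = 3/2 - ⅙*26596 = 3/2 - 13298/3 = -26587/6 ≈ -4431.2)
s - (19321/21806 - 20801/19799) = -26587/6 - (19321/21806 - 20801/19799) = -26587/6 - 1*(-71050127/431736994) = -26587/6 + 71050127/431736994 = -2869541289679/647605491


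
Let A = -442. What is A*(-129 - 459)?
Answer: 259896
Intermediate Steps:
A*(-129 - 459) = -442*(-129 - 459) = -442*(-588) = 259896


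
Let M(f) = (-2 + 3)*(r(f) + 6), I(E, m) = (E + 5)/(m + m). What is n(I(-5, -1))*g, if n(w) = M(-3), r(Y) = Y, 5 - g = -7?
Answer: 36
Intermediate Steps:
g = 12 (g = 5 - 1*(-7) = 5 + 7 = 12)
I(E, m) = (5 + E)/(2*m) (I(E, m) = (5 + E)/((2*m)) = (5 + E)*(1/(2*m)) = (5 + E)/(2*m))
M(f) = 6 + f (M(f) = (-2 + 3)*(f + 6) = 1*(6 + f) = 6 + f)
n(w) = 3 (n(w) = 6 - 3 = 3)
n(I(-5, -1))*g = 3*12 = 36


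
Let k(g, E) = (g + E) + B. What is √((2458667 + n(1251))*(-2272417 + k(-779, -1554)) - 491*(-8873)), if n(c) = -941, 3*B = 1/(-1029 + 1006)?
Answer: I*√2957484477764919/23 ≈ 2.3645e+6*I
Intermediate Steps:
B = -1/69 (B = 1/(3*(-1029 + 1006)) = (⅓)/(-23) = (⅓)*(-1/23) = -1/69 ≈ -0.014493)
k(g, E) = -1/69 + E + g (k(g, E) = (g + E) - 1/69 = (E + g) - 1/69 = -1/69 + E + g)
√((2458667 + n(1251))*(-2272417 + k(-779, -1554)) - 491*(-8873)) = √((2458667 - 941)*(-2272417 + (-1/69 - 1554 - 779)) - 491*(-8873)) = √(2457726*(-2272417 - 160978/69) + 4356643) = √(2457726*(-156957751/69) + 4356643) = √(-128586381844742/23 + 4356643) = √(-128586281641953/23) = I*√2957484477764919/23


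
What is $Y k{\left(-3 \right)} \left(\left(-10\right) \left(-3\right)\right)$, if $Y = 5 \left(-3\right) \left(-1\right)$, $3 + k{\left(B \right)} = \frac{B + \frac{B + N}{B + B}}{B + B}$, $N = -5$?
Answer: $-1225$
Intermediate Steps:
$k{\left(B \right)} = -3 + \frac{B + \frac{-5 + B}{2 B}}{2 B}$ ($k{\left(B \right)} = -3 + \frac{B + \frac{B - 5}{B + B}}{B + B} = -3 + \frac{B + \frac{-5 + B}{2 B}}{2 B}$)
$Y = 15$ ($Y = \left(-15\right) \left(-1\right) = 15$)
$Y k{\left(-3 \right)} \left(\left(-10\right) \left(-3\right)\right) = 15 \frac{-5 - 3 - 10 \left(-3\right)^{2}}{4 \cdot 9} \left(\left(-10\right) \left(-3\right)\right) = 15 \cdot \frac{1}{4} \cdot \frac{1}{9} \left(-5 - 3 - 90\right) 30 = 15 \cdot \frac{1}{4} \cdot \frac{1}{9} \left(-98\right) 30 = 15 \left(- \frac{49}{18}\right) 30 = \left(- \frac{245}{6}\right) 30 = -1225$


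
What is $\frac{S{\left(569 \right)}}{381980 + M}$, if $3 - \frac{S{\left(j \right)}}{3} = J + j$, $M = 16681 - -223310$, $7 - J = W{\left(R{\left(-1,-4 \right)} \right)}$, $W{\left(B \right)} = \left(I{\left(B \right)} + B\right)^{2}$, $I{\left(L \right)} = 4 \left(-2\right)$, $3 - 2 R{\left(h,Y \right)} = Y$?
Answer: $- \frac{6633}{2487884} \approx -0.0026661$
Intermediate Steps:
$R{\left(h,Y \right)} = \frac{3}{2} - \frac{Y}{2}$
$I{\left(L \right)} = -8$
$W{\left(B \right)} = \left(-8 + B\right)^{2}$
$J = - \frac{53}{4}$ ($J = 7 - \left(-8 + \left(\frac{3}{2} - -2\right)\right)^{2} = 7 - \left(-8 + \left(\frac{3}{2} + 2\right)\right)^{2} = 7 - \left(-8 + \frac{7}{2}\right)^{2} = 7 - \left(- \frac{9}{2}\right)^{2} = 7 - \frac{81}{4} = - \frac{53}{4} \approx -13.25$)
$M = 239991$ ($M = 16681 + 223310 = 239991$)
$S{\left(j \right)} = \frac{195}{4} - 3 j$ ($S{\left(j \right)} = 9 - 3 \left(- \frac{53}{4} + j\right) = 9 - \left(- \frac{159}{4} + 3 j\right) = \frac{195}{4} - 3 j$)
$\frac{S{\left(569 \right)}}{381980 + M} = \frac{\frac{195}{4} - 1707}{381980 + 239991} = \frac{\frac{195}{4} - 1707}{621971} = \left(- \frac{6633}{4}\right) \frac{1}{621971} = - \frac{6633}{2487884}$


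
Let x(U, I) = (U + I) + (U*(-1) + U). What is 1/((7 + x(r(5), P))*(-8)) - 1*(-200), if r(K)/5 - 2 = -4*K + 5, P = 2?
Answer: 89601/448 ≈ 200.00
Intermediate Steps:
r(K) = 35 - 20*K (r(K) = 10 + 5*(-4*K + 5) = 10 + 5*(5 - 4*K) = 10 + (25 - 20*K) = 35 - 20*K)
x(U, I) = I + U (x(U, I) = (I + U) + (-U + U) = (I + U) + 0 = I + U)
1/((7 + x(r(5), P))*(-8)) - 1*(-200) = 1/((7 + (2 + (35 - 20*5)))*(-8)) - 1*(-200) = 1/((7 + (2 + (35 - 100)))*(-8)) + 200 = 1/((7 + (2 - 65))*(-8)) + 200 = 1/((7 - 63)*(-8)) + 200 = 1/(-56*(-8)) + 200 = 1/448 + 200 = 89601/448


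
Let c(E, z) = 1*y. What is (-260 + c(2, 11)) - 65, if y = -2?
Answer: -327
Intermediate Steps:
c(E, z) = -2 (c(E, z) = 1*(-2) = -2)
(-260 + c(2, 11)) - 65 = (-260 - 2) - 65 = -262 - 65 = -327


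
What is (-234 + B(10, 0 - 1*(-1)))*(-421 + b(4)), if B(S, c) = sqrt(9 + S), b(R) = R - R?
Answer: 98514 - 421*sqrt(19) ≈ 96679.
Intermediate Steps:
b(R) = 0
(-234 + B(10, 0 - 1*(-1)))*(-421 + b(4)) = (-234 + sqrt(9 + 10))*(-421 + 0) = (-234 + sqrt(19))*(-421) = 98514 - 421*sqrt(19)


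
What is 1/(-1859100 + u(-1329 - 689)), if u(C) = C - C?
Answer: -1/1859100 ≈ -5.3789e-7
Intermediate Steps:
u(C) = 0
1/(-1859100 + u(-1329 - 689)) = 1/(-1859100 + 0) = 1/(-1859100) = -1/1859100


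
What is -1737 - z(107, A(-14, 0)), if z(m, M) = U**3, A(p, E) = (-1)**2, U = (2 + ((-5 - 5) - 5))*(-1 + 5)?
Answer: 138871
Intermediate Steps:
U = -52 (U = (2 + (-10 - 5))*4 = (2 - 15)*4 = -13*4 = -52)
A(p, E) = 1
z(m, M) = -140608 (z(m, M) = (-52)**3 = -140608)
-1737 - z(107, A(-14, 0)) = -1737 - 1*(-140608) = -1737 + 140608 = 138871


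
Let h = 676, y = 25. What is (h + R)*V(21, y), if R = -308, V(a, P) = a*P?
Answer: 193200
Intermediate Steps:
V(a, P) = P*a
(h + R)*V(21, y) = (676 - 308)*(25*21) = 368*525 = 193200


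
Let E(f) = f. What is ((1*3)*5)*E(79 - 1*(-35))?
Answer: 1710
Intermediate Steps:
((1*3)*5)*E(79 - 1*(-35)) = ((1*3)*5)*(79 - 1*(-35)) = (3*5)*(79 + 35) = 15*114 = 1710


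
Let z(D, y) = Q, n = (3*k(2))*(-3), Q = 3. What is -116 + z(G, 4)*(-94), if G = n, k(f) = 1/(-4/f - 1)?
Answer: -398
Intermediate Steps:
k(f) = 1/(-1 - 4/f)
n = 3 (n = (3*(-1*2/(4 + 2)))*(-3) = (3*(-1*2/6))*(-3) = (3*(-1*2*1/6))*(-3) = (3*(-1/3))*(-3) = -1*(-3) = 3)
G = 3
z(D, y) = 3
-116 + z(G, 4)*(-94) = -116 + 3*(-94) = -116 - 282 = -398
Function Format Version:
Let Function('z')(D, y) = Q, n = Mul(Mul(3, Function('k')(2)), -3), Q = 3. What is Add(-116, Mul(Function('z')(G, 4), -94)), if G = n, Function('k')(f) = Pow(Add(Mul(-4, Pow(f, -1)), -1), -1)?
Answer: -398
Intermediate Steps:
Function('k')(f) = Pow(Add(-1, Mul(-4, Pow(f, -1))), -1)
n = 3 (n = Mul(Mul(3, Mul(-1, 2, Pow(Add(4, 2), -1))), -3) = Mul(Mul(3, Mul(-1, 2, Pow(6, -1))), -3) = Mul(Mul(3, Mul(-1, 2, Rational(1, 6))), -3) = Mul(Mul(3, Rational(-1, 3)), -3) = Mul(-1, -3) = 3)
G = 3
Function('z')(D, y) = 3
Add(-116, Mul(Function('z')(G, 4), -94)) = Add(-116, Mul(3, -94)) = Add(-116, -282) = -398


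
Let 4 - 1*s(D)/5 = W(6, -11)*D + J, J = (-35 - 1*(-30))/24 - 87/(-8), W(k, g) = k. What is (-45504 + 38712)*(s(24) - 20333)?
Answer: 143218376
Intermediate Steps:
J = 32/3 (J = (-35 + 30)*(1/24) - 87*(-1/8) = -5*1/24 + 87/8 = -5/24 + 87/8 = 32/3 ≈ 10.667)
s(D) = -100/3 - 30*D (s(D) = 20 - 5*(6*D + 32/3) = 20 - 5*(32/3 + 6*D) = 20 + (-160/3 - 30*D) = -100/3 - 30*D)
(-45504 + 38712)*(s(24) - 20333) = (-45504 + 38712)*((-100/3 - 30*24) - 20333) = -6792*((-100/3 - 720) - 20333) = -6792*(-2260/3 - 20333) = -6792*(-63259/3) = 143218376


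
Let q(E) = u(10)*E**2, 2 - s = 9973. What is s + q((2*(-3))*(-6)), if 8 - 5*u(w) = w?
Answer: -52447/5 ≈ -10489.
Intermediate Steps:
s = -9971 (s = 2 - 1*9973 = 2 - 9973 = -9971)
u(w) = 8/5 - w/5
q(E) = -2*E**2/5 (q(E) = (8/5 - 1/5*10)*E**2 = (8/5 - 2)*E**2 = -2*E**2/5)
s + q((2*(-3))*(-6)) = -9971 - 2*((2*(-3))*(-6))**2/5 = -9971 - 2*(-6*(-6))**2/5 = -9971 - 2/5*36**2 = -9971 - 2/5*1296 = -9971 - 2592/5 = -52447/5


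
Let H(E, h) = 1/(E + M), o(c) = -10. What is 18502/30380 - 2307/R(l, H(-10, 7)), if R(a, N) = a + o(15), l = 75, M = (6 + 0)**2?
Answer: -6888403/197470 ≈ -34.883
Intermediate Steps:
M = 36 (M = 6**2 = 36)
H(E, h) = 1/(36 + E) (H(E, h) = 1/(E + 36) = 1/(36 + E))
R(a, N) = -10 + a (R(a, N) = a - 10 = -10 + a)
18502/30380 - 2307/R(l, H(-10, 7)) = 18502/30380 - 2307/(-10 + 75) = 18502*(1/30380) - 2307/65 = 9251/15190 - 2307*1/65 = 9251/15190 - 2307/65 = -6888403/197470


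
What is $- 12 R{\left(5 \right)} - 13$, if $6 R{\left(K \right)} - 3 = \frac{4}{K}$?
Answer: $- \frac{103}{5} \approx -20.6$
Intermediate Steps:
$R{\left(K \right)} = \frac{1}{2} + \frac{2}{3 K}$ ($R{\left(K \right)} = \frac{1}{2} + \frac{4 \frac{1}{K}}{6} = \frac{1}{2} + \frac{2}{3 K}$)
$- 12 R{\left(5 \right)} - 13 = - 12 \frac{4 + 3 \cdot 5}{6 \cdot 5} - 13 = - 12 \cdot \frac{1}{6} \cdot \frac{1}{5} \left(4 + 15\right) - 13 = - 12 \cdot \frac{1}{6} \cdot \frac{1}{5} \cdot 19 - 13 = \left(-12\right) \frac{19}{30} - 13 = - \frac{38}{5} - 13 = - \frac{103}{5}$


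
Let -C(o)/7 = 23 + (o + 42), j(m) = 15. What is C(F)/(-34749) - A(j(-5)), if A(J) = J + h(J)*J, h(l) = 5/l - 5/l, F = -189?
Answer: -522103/34749 ≈ -15.025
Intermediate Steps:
C(o) = -455 - 7*o (C(o) = -7*(23 + (o + 42)) = -7*(23 + (42 + o)) = -7*(65 + o) = -455 - 7*o)
h(l) = 0
A(J) = J (A(J) = J + 0*J = J + 0 = J)
C(F)/(-34749) - A(j(-5)) = (-455 - 7*(-189))/(-34749) - 1*15 = (-455 + 1323)*(-1/34749) - 15 = 868*(-1/34749) - 15 = -868/34749 - 15 = -522103/34749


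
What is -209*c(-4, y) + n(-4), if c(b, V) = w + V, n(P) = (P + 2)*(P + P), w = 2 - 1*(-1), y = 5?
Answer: -1656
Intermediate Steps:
w = 3 (w = 2 + 1 = 3)
n(P) = 2*P*(2 + P) (n(P) = (2 + P)*(2*P) = 2*P*(2 + P))
c(b, V) = 3 + V
-209*c(-4, y) + n(-4) = -209*(3 + 5) + 2*(-4)*(2 - 4) = -209*8 + 2*(-4)*(-2) = -1672 + 16 = -1656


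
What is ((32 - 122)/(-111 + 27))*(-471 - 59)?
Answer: -3975/7 ≈ -567.86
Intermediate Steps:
((32 - 122)/(-111 + 27))*(-471 - 59) = -90/(-84)*(-530) = -90*(-1/84)*(-530) = (15/14)*(-530) = -3975/7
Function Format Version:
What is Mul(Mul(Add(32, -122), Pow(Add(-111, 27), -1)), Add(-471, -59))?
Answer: Rational(-3975, 7) ≈ -567.86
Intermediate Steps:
Mul(Mul(Add(32, -122), Pow(Add(-111, 27), -1)), Add(-471, -59)) = Mul(Mul(-90, Pow(-84, -1)), -530) = Mul(Mul(-90, Rational(-1, 84)), -530) = Mul(Rational(15, 14), -530) = Rational(-3975, 7)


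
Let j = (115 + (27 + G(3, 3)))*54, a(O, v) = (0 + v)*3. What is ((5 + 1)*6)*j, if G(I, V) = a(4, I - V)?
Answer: 276048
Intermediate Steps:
a(O, v) = 3*v (a(O, v) = v*3 = 3*v)
G(I, V) = -3*V + 3*I (G(I, V) = 3*(I - V) = -3*V + 3*I)
j = 7668 (j = (115 + (27 + (-3*3 + 3*3)))*54 = (115 + (27 + (-9 + 9)))*54 = (115 + (27 + 0))*54 = (115 + 27)*54 = 142*54 = 7668)
((5 + 1)*6)*j = ((5 + 1)*6)*7668 = (6*6)*7668 = 36*7668 = 276048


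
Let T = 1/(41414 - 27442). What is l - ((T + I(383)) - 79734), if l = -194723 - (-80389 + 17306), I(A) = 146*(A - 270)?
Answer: -955740689/13972 ≈ -68404.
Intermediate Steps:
I(A) = -39420 + 146*A (I(A) = 146*(-270 + A) = -39420 + 146*A)
l = -131640 (l = -194723 - 1*(-63083) = -194723 + 63083 = -131640)
T = 1/13972 ≈ 7.1572e-5
l - ((T + I(383)) - 79734) = -131640 - ((1/13972 + (-39420 + 146*383)) - 79734) = -131640 - ((1/13972 + (-39420 + 55918)) - 79734) = -131640 - ((1/13972 + 16498) - 79734) = -131640 - (230510057/13972 - 79734) = -131640 - 1*(-883533391/13972) = -131640 + 883533391/13972 = -955740689/13972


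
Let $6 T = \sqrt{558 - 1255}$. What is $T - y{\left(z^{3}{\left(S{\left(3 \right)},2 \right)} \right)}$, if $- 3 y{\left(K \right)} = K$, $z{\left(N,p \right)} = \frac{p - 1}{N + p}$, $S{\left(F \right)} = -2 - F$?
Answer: $- \frac{1}{81} + \frac{i \sqrt{697}}{6} \approx -0.012346 + 4.4001 i$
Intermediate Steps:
$z{\left(N,p \right)} = \frac{-1 + p}{N + p}$
$y{\left(K \right)} = - \frac{K}{3}$
$T = \frac{i \sqrt{697}}{6}$ ($T = \frac{\sqrt{558 - 1255}}{6} = \frac{\sqrt{-697}}{6} = \frac{i \sqrt{697}}{6} \approx 4.4001 i$)
$T - y{\left(z^{3}{\left(S{\left(3 \right)},2 \right)} \right)} = \frac{i \sqrt{697}}{6} - - \frac{\left(\frac{-1 + 2}{\left(-2 - 3\right) + 2}\right)^{3}}{3} = \frac{i \sqrt{697}}{6} - - \frac{\left(\frac{1}{\left(-2 - 3\right) + 2} \cdot 1\right)^{3}}{3} = \frac{i \sqrt{697}}{6} - - \frac{\left(\frac{1}{-5 + 2} \cdot 1\right)^{3}}{3} = \frac{i \sqrt{697}}{6} - - \frac{\left(\frac{1}{-3} \cdot 1\right)^{3}}{3} = \frac{i \sqrt{697}}{6} - - \frac{\left(\left(- \frac{1}{3}\right) 1\right)^{3}}{3} = \frac{i \sqrt{697}}{6} - - \frac{\left(- \frac{1}{3}\right)^{3}}{3} = \frac{i \sqrt{697}}{6} - \left(- \frac{1}{3}\right) \left(- \frac{1}{27}\right) = \frac{i \sqrt{697}}{6} - \frac{1}{81} = - \frac{1}{81} + \frac{i \sqrt{697}}{6}$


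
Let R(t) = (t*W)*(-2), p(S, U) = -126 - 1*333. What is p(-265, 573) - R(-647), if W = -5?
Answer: 6011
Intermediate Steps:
p(S, U) = -459 (p(S, U) = -126 - 333 = -459)
R(t) = 10*t (R(t) = (t*(-5))*(-2) = -5*t*(-2) = 10*t)
p(-265, 573) - R(-647) = -459 - 10*(-647) = -459 - 1*(-6470) = -459 + 6470 = 6011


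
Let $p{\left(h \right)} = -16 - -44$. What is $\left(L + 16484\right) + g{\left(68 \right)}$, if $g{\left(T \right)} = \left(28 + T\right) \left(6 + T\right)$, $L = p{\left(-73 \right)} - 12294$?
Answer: $11322$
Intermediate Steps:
$p{\left(h \right)} = 28$ ($p{\left(h \right)} = -16 + 44 = 28$)
$L = -12266$ ($L = 28 - 12294 = -12266$)
$g{\left(T \right)} = \left(6 + T\right) \left(28 + T\right)$
$\left(L + 16484\right) + g{\left(68 \right)} = \left(-12266 + 16484\right) + \left(168 + 68^{2} + 34 \cdot 68\right) = 4218 + \left(168 + 4624 + 2312\right) = 4218 + 7104 = 11322$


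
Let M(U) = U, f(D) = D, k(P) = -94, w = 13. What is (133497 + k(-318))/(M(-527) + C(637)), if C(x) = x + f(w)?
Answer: 133403/123 ≈ 1084.6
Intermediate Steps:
C(x) = 13 + x (C(x) = x + 13 = 13 + x)
(133497 + k(-318))/(M(-527) + C(637)) = (133497 - 94)/(-527 + (13 + 637)) = 133403/(-527 + 650) = 133403/123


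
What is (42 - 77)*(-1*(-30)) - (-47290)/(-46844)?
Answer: -24616745/23422 ≈ -1051.0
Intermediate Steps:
(42 - 77)*(-1*(-30)) - (-47290)/(-46844) = -35*30 - (-47290)*(-1)/46844 = -1050 - 1*23645/23422 = -1050 - 23645/23422 = -24616745/23422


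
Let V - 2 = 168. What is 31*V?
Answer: 5270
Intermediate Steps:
V = 170 (V = 2 + 168 = 170)
31*V = 31*170 = 5270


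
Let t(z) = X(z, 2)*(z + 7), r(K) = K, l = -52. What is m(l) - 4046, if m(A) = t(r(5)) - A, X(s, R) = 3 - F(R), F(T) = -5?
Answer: -3898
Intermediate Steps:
X(s, R) = 8 (X(s, R) = 3 - 1*(-5) = 3 + 5 = 8)
t(z) = 56 + 8*z (t(z) = 8*(z + 7) = 8*(7 + z) = 56 + 8*z)
m(A) = 96 - A (m(A) = (56 + 8*5) - A = (56 + 40) - A = 96 - A)
m(l) - 4046 = (96 - 1*(-52)) - 4046 = (96 + 52) - 4046 = 148 - 4046 = -3898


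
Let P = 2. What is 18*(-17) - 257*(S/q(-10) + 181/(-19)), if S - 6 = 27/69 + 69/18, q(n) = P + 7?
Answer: 43663213/23598 ≈ 1850.3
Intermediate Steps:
q(n) = 9 (q(n) = 2 + 7 = 9)
S = 1411/138 (S = 6 + (27/69 + 69/18) = 6 + (27*(1/69) + 69*(1/18)) = 6 + (9/23 + 23/6) = 6 + 583/138 = 1411/138 ≈ 10.225)
18*(-17) - 257*(S/q(-10) + 181/(-19)) = 18*(-17) - 257*((1411/138)/9 + 181/(-19)) = -306 - 257*((1411/138)*(⅑) + 181*(-1/19)) = -306 - 257*(1411/1242 - 181/19) = -306 - 257*(-197993/23598) = -306 + 50884201/23598 = 43663213/23598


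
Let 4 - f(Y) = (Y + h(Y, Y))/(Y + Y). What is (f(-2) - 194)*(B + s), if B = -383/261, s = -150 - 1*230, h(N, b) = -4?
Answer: 38132629/522 ≈ 73051.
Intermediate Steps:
s = -380 (s = -150 - 230 = -380)
B = -383/261 (B = -383*1/261 = -383/261 ≈ -1.4674)
f(Y) = 4 - (-4 + Y)/(2*Y) (f(Y) = 4 - (Y - 4)/(Y + Y) = 4 - (-4 + Y)/(2*Y))
(f(-2) - 194)*(B + s) = ((7/2 + 2/(-2)) - 194)*(-383/261 - 380) = ((7/2 + 2*(-½)) - 194)*(-99563/261) = ((7/2 - 1) - 194)*(-99563/261) = (5/2 - 194)*(-99563/261) = -383/2*(-99563/261) = 38132629/522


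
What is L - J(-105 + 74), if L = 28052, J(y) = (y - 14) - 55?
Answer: 28152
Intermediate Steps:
J(y) = -69 + y (J(y) = (-14 + y) - 55 = -69 + y)
L - J(-105 + 74) = 28052 - (-69 + (-105 + 74)) = 28052 - (-69 - 31) = 28052 - 1*(-100) = 28052 + 100 = 28152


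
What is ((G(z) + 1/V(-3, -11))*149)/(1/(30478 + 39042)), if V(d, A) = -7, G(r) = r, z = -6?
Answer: -445414640/7 ≈ -6.3631e+7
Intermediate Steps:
((G(z) + 1/V(-3, -11))*149)/(1/(30478 + 39042)) = ((-6 + 1/(-7))*149)/(1/(30478 + 39042)) = ((-6 - ⅐)*149)/(1/69520) = (-43/7*149)/(1/69520) = -6407/7*69520 = -445414640/7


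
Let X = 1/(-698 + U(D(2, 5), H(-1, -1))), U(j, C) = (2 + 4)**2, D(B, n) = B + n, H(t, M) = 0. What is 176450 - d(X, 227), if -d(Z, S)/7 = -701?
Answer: 171543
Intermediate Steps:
U(j, C) = 36 (U(j, C) = 6**2 = 36)
X = -1/662 (X = 1/(-698 + 36) = 1/(-662) = -1/662 ≈ -0.0015106)
d(Z, S) = 4907 (d(Z, S) = -7*(-701) = 4907)
176450 - d(X, 227) = 176450 - 1*4907 = 176450 - 4907 = 171543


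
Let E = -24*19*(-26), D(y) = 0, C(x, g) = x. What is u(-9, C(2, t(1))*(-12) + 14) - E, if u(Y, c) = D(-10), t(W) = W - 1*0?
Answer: -11856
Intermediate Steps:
t(W) = W (t(W) = W + 0 = W)
u(Y, c) = 0
E = 11856 (E = -456*(-26) = 11856)
u(-9, C(2, t(1))*(-12) + 14) - E = 0 - 1*11856 = 0 - 11856 = -11856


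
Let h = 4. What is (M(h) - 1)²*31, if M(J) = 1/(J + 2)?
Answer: 775/36 ≈ 21.528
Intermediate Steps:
M(J) = 1/(2 + J)
(M(h) - 1)²*31 = (1/(2 + 4) - 1)²*31 = (1/6 - 1)²*31 = (⅙ - 1)²*31 = (-⅚)²*31 = (25/36)*31 = 775/36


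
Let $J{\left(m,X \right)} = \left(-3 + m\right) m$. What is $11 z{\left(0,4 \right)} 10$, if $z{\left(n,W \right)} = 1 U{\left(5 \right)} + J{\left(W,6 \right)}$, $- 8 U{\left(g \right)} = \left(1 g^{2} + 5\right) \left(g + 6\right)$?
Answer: $- \frac{8195}{2} \approx -4097.5$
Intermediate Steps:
$U{\left(g \right)} = - \frac{\left(5 + g^{2}\right) \left(6 + g\right)}{8}$ ($U{\left(g \right)} = - \frac{\left(1 g^{2} + 5\right) \left(g + 6\right)}{8} = - \frac{\left(g^{2} + 5\right) \left(6 + g\right)}{8} = - \frac{\left(5 + g^{2}\right) \left(6 + g\right)}{8}$)
$J{\left(m,X \right)} = m \left(-3 + m\right)$
$z{\left(n,W \right)} = - \frac{165}{4} + W \left(-3 + W\right)$ ($z{\left(n,W \right)} = 1 \left(- \frac{15}{4} - \frac{25}{8} - \frac{3 \cdot 5^{2}}{4} - \frac{5^{3}}{8}\right) + W \left(-3 + W\right) = 1 \left(- \frac{15}{4} - \frac{25}{8} - \frac{75}{4} - \frac{125}{8}\right) + W \left(-3 + W\right) = 1 \left(- \frac{165}{4}\right) + W \left(-3 + W\right) = - \frac{165}{4} + W \left(-3 + W\right)$)
$11 z{\left(0,4 \right)} 10 = 11 \left(- \frac{165}{4} + 4 \left(-3 + 4\right)\right) 10 = 11 \left(- \frac{165}{4} + 4 \cdot 1\right) 10 = 11 \left(- \frac{165}{4} + 4\right) 10 = 11 \left(- \frac{149}{4}\right) 10 = \left(- \frac{1639}{4}\right) 10 = - \frac{8195}{2}$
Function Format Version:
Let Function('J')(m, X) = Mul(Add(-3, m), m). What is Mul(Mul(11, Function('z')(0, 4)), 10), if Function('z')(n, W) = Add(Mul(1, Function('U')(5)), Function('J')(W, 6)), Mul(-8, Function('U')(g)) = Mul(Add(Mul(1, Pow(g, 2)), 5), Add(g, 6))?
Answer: Rational(-8195, 2) ≈ -4097.5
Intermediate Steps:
Function('U')(g) = Mul(Rational(-1, 8), Add(5, Pow(g, 2)), Add(6, g)) (Function('U')(g) = Mul(Rational(-1, 8), Mul(Add(Mul(1, Pow(g, 2)), 5), Add(g, 6))) = Mul(Rational(-1, 8), Mul(Add(Pow(g, 2), 5), Add(6, g))) = Mul(Rational(-1, 8), Mul(Add(5, Pow(g, 2)), Add(6, g))) = Mul(Rational(-1, 8), Add(5, Pow(g, 2)), Add(6, g)))
Function('J')(m, X) = Mul(m, Add(-3, m))
Function('z')(n, W) = Add(Rational(-165, 4), Mul(W, Add(-3, W))) (Function('z')(n, W) = Add(Mul(1, Add(Rational(-15, 4), Mul(Rational(-5, 8), 5), Mul(Rational(-3, 4), Pow(5, 2)), Mul(Rational(-1, 8), Pow(5, 3)))), Mul(W, Add(-3, W))) = Add(Mul(1, Add(Rational(-15, 4), Rational(-25, 8), Mul(Rational(-3, 4), 25), Mul(Rational(-1, 8), 125))), Mul(W, Add(-3, W))) = Add(Mul(1, Add(Rational(-15, 4), Rational(-25, 8), Rational(-75, 4), Rational(-125, 8))), Mul(W, Add(-3, W))) = Add(Mul(1, Rational(-165, 4)), Mul(W, Add(-3, W))) = Add(Rational(-165, 4), Mul(W, Add(-3, W))))
Mul(Mul(11, Function('z')(0, 4)), 10) = Mul(Mul(11, Add(Rational(-165, 4), Mul(4, Add(-3, 4)))), 10) = Mul(Mul(11, Add(Rational(-165, 4), Mul(4, 1))), 10) = Mul(Mul(11, Add(Rational(-165, 4), 4)), 10) = Mul(Mul(11, Rational(-149, 4)), 10) = Mul(Rational(-1639, 4), 10) = Rational(-8195, 2)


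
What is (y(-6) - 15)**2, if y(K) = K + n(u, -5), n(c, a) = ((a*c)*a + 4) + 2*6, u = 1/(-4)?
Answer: 2025/16 ≈ 126.56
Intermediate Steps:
u = -1/4 ≈ -0.25000
n(c, a) = 16 + c*a**2 (n(c, a) = (c*a**2 + 4) + 12 = (4 + c*a**2) + 12 = 16 + c*a**2)
y(K) = 39/4 + K (y(K) = K + (16 - 1/4*(-5)**2) = K + (16 - 1/4*25) = K + (16 - 25/4) = K + 39/4 = 39/4 + K)
(y(-6) - 15)**2 = ((39/4 - 6) - 15)**2 = (15/4 - 15)**2 = (-45/4)**2 = 2025/16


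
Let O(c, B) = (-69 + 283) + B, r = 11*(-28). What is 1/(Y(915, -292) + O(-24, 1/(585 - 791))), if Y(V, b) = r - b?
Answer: 206/40787 ≈ 0.0050506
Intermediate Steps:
r = -308
Y(V, b) = -308 - b
O(c, B) = 214 + B
1/(Y(915, -292) + O(-24, 1/(585 - 791))) = 1/((-308 - 1*(-292)) + (214 + 1/(585 - 791))) = 1/((-308 + 292) + (214 + 1/(-206))) = 1/(-16 + (214 - 1/206)) = 1/(-16 + 44083/206) = 1/(40787/206) = 206/40787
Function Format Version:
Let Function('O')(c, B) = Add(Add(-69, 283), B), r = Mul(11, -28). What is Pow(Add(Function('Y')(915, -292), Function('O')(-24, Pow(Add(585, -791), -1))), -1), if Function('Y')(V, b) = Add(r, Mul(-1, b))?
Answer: Rational(206, 40787) ≈ 0.0050506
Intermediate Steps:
r = -308
Function('Y')(V, b) = Add(-308, Mul(-1, b))
Function('O')(c, B) = Add(214, B)
Pow(Add(Function('Y')(915, -292), Function('O')(-24, Pow(Add(585, -791), -1))), -1) = Pow(Add(Add(-308, Mul(-1, -292)), Add(214, Pow(Add(585, -791), -1))), -1) = Pow(Add(Add(-308, 292), Add(214, Pow(-206, -1))), -1) = Pow(Add(-16, Add(214, Rational(-1, 206))), -1) = Pow(Add(-16, Rational(44083, 206)), -1) = Pow(Rational(40787, 206), -1) = Rational(206, 40787)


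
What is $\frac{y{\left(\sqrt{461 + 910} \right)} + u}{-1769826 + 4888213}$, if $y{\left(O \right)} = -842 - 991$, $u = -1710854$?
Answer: $- \frac{1712687}{3118387} \approx -0.54922$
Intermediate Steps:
$y{\left(O \right)} = -1833$
$\frac{y{\left(\sqrt{461 + 910} \right)} + u}{-1769826 + 4888213} = \frac{-1833 - 1710854}{-1769826 + 4888213} = - \frac{1712687}{3118387}$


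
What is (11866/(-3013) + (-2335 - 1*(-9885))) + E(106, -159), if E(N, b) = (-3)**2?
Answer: 22763401/3013 ≈ 7555.1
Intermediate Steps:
E(N, b) = 9
(11866/(-3013) + (-2335 - 1*(-9885))) + E(106, -159) = (11866/(-3013) + (-2335 - 1*(-9885))) + 9 = (11866*(-1/3013) + (-2335 + 9885)) + 9 = (-11866/3013 + 7550) + 9 = 22736284/3013 + 9 = 22763401/3013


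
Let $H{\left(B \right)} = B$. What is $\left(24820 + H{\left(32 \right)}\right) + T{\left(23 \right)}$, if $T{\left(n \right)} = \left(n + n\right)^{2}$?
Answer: $26968$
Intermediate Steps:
$T{\left(n \right)} = 4 n^{2}$ ($T{\left(n \right)} = \left(2 n\right)^{2} = 4 n^{2}$)
$\left(24820 + H{\left(32 \right)}\right) + T{\left(23 \right)} = \left(24820 + 32\right) + 4 \cdot 23^{2} = 24852 + 4 \cdot 529 = 24852 + 2116 = 26968$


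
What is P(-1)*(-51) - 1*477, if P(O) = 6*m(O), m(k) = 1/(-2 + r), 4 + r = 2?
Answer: -801/2 ≈ -400.50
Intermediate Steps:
r = -2 (r = -4 + 2 = -2)
m(k) = -1/4 (m(k) = 1/(-2 - 2) = 1/(-4) = -1/4)
P(O) = -3/2 (P(O) = 6*(-1/4) = -3/2)
P(-1)*(-51) - 1*477 = -3/2*(-51) - 1*477 = 153/2 - 477 = -801/2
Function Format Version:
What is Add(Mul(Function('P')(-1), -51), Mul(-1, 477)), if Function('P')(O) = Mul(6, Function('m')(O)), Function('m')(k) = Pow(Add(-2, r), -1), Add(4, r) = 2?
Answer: Rational(-801, 2) ≈ -400.50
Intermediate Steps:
r = -2 (r = Add(-4, 2) = -2)
Function('m')(k) = Rational(-1, 4) (Function('m')(k) = Pow(Add(-2, -2), -1) = Pow(-4, -1) = Rational(-1, 4))
Function('P')(O) = Rational(-3, 2) (Function('P')(O) = Mul(6, Rational(-1, 4)) = Rational(-3, 2))
Add(Mul(Function('P')(-1), -51), Mul(-1, 477)) = Add(Mul(Rational(-3, 2), -51), Mul(-1, 477)) = Add(Rational(153, 2), -477) = Rational(-801, 2)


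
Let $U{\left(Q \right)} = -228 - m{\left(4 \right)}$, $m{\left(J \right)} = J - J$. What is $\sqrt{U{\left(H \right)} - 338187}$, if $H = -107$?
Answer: $i \sqrt{338415} \approx 581.73 i$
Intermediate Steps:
$m{\left(J \right)} = 0$
$U{\left(Q \right)} = -228$ ($U{\left(Q \right)} = -228 - 0 = -228 + 0 = -228$)
$\sqrt{U{\left(H \right)} - 338187} = \sqrt{-228 - 338187} = \sqrt{-338415} = i \sqrt{338415}$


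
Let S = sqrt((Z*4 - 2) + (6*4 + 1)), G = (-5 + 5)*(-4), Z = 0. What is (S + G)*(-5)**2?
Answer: 25*sqrt(23) ≈ 119.90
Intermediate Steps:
G = 0 (G = 0*(-4) = 0)
S = sqrt(23) (S = sqrt((0*4 - 2) + (6*4 + 1)) = sqrt((0 - 2) + (24 + 1)) = sqrt(-2 + 25) = sqrt(23) ≈ 4.7958)
(S + G)*(-5)**2 = (sqrt(23) + 0)*(-5)**2 = sqrt(23)*25 = 25*sqrt(23)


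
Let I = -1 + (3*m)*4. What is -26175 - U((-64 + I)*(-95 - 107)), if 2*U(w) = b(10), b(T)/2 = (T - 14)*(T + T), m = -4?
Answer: -26095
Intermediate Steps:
I = -49 (I = -1 + (3*(-4))*4 = -1 - 12*4 = -1 - 48 = -49)
b(T) = 4*T*(-14 + T) (b(T) = 2*((T - 14)*(T + T)) = 2*((-14 + T)*(2*T)) = 2*(2*T*(-14 + T)) = 4*T*(-14 + T))
U(w) = -80 (U(w) = (4*10*(-14 + 10))/2 = (4*10*(-4))/2 = (½)*(-160) = -80)
-26175 - U((-64 + I)*(-95 - 107)) = -26175 - 1*(-80) = -26175 + 80 = -26095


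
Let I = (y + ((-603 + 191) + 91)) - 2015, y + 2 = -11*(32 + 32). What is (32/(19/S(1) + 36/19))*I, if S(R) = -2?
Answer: 3699072/289 ≈ 12800.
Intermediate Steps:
y = -706 (y = -2 - 11*(32 + 32) = -2 - 11*64 = -2 - 704 = -706)
I = -3042 (I = (-706 + ((-603 + 191) + 91)) - 2015 = (-706 + (-412 + 91)) - 2015 = (-706 - 321) - 2015 = -1027 - 2015 = -3042)
(32/(19/S(1) + 36/19))*I = (32/(19/(-2) + 36/19))*(-3042) = (32/(19*(-1/2) + 36*(1/19)))*(-3042) = (32/(-19/2 + 36/19))*(-3042) = (32/(-289/38))*(-3042) = (32*(-38/289))*(-3042) = -1216/289*(-3042) = 3699072/289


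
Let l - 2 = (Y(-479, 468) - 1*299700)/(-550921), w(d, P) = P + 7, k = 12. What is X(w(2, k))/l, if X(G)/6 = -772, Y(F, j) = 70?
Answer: -318983259/175184 ≈ -1820.8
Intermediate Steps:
w(d, P) = 7 + P
X(G) = -4632 (X(G) = 6*(-772) = -4632)
l = 1401472/550921 (l = 2 + (70 - 1*299700)/(-550921) = 2 + (70 - 299700)*(-1/550921) = 2 - 299630*(-1/550921) = 2 + 299630/550921 = 1401472/550921 ≈ 2.5439)
X(w(2, k))/l = -4632/1401472/550921 = -4632*550921/1401472 = -318983259/175184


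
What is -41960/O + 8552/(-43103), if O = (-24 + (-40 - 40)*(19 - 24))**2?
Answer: -377206179/761716216 ≈ -0.49521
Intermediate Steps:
O = 141376 (O = (-24 - 80*(-5))**2 = (-24 + 400)**2 = 376**2 = 141376)
-41960/O + 8552/(-43103) = -41960/141376 + 8552/(-43103) = -41960*1/141376 + 8552*(-1/43103) = -5245/17672 - 8552/43103 = -377206179/761716216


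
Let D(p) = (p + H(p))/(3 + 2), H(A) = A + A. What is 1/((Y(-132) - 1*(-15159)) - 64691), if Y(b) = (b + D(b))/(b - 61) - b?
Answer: -965/47669944 ≈ -2.0243e-5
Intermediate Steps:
H(A) = 2*A
D(p) = 3*p/5 (D(p) = (p + 2*p)/(3 + 2) = (3*p)/5 = (3*p)*(⅕) = 3*p/5)
Y(b) = -b + 8*b/(5*(-61 + b)) (Y(b) = (b + 3*b/5)/(b - 61) - b = (8*b/5)/(-61 + b) - b = 8*b/(5*(-61 + b)) - b = -b + 8*b/(5*(-61 + b)))
1/((Y(-132) - 1*(-15159)) - 64691) = 1/(((⅕)*(-132)*(313 - 5*(-132))/(-61 - 132) - 1*(-15159)) - 64691) = 1/(((⅕)*(-132)*(313 + 660)/(-193) + 15159) - 64691) = 1/(((⅕)*(-132)*(-1/193)*973 + 15159) - 64691) = 1/((128436/965 + 15159) - 64691) = 1/(14756871/965 - 64691) = 1/(-47669944/965) = -965/47669944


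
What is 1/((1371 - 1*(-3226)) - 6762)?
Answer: -1/2165 ≈ -0.00046189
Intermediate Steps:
1/((1371 - 1*(-3226)) - 6762) = 1/((1371 + 3226) - 6762) = 1/(4597 - 6762) = 1/(-2165) = -1/2165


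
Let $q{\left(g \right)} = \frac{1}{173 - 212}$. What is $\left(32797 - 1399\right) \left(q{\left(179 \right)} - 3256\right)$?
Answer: $- \frac{1329025010}{13} \approx -1.0223 \cdot 10^{8}$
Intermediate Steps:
$q{\left(g \right)} = - \frac{1}{39}$ ($q{\left(g \right)} = \frac{1}{-39} = - \frac{1}{39}$)
$\left(32797 - 1399\right) \left(q{\left(179 \right)} - 3256\right) = \left(32797 - 1399\right) \left(- \frac{1}{39} - 3256\right) = 31398 \left(- \frac{126985}{39}\right) = - \frac{1329025010}{13}$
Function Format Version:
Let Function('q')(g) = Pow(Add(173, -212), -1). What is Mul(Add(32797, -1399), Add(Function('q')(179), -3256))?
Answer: Rational(-1329025010, 13) ≈ -1.0223e+8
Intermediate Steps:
Function('q')(g) = Rational(-1, 39) (Function('q')(g) = Pow(-39, -1) = Rational(-1, 39))
Mul(Add(32797, -1399), Add(Function('q')(179), -3256)) = Mul(Add(32797, -1399), Add(Rational(-1, 39), -3256)) = Mul(31398, Rational(-126985, 39)) = Rational(-1329025010, 13)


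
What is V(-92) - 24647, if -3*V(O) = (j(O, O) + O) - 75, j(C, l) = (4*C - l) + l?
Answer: -73406/3 ≈ -24469.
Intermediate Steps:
j(C, l) = 4*C (j(C, l) = (-l + 4*C) + l = 4*C)
V(O) = 25 - 5*O/3 (V(O) = -((4*O + O) - 75)/3 = -(5*O - 75)/3 = -(-75 + 5*O)/3 = 25 - 5*O/3)
V(-92) - 24647 = (25 - 5/3*(-92)) - 24647 = (25 + 460/3) - 24647 = 535/3 - 24647 = -73406/3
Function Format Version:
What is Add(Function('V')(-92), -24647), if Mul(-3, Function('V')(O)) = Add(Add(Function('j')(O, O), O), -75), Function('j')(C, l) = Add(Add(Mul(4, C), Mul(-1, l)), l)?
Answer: Rational(-73406, 3) ≈ -24469.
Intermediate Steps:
Function('j')(C, l) = Mul(4, C) (Function('j')(C, l) = Add(Add(Mul(-1, l), Mul(4, C)), l) = Mul(4, C))
Function('V')(O) = Add(25, Mul(Rational(-5, 3), O)) (Function('V')(O) = Mul(Rational(-1, 3), Add(Add(Mul(4, O), O), -75)) = Mul(Rational(-1, 3), Add(Mul(5, O), -75)) = Mul(Rational(-1, 3), Add(-75, Mul(5, O))) = Add(25, Mul(Rational(-5, 3), O)))
Add(Function('V')(-92), -24647) = Add(Add(25, Mul(Rational(-5, 3), -92)), -24647) = Add(Add(25, Rational(460, 3)), -24647) = Add(Rational(535, 3), -24647) = Rational(-73406, 3)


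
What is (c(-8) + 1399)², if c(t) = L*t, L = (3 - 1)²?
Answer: 1868689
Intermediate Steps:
L = 4 (L = 2² = 4)
c(t) = 4*t
(c(-8) + 1399)² = (4*(-8) + 1399)² = (-32 + 1399)² = 1367² = 1868689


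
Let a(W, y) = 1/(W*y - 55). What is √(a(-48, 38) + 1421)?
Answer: √5017038982/1879 ≈ 37.696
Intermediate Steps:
a(W, y) = 1/(-55 + W*y)
√(a(-48, 38) + 1421) = √(1/(-55 - 48*38) + 1421) = √(1/(-55 - 1824) + 1421) = √(1/(-1879) + 1421) = √(-1/1879 + 1421) = √(2670058/1879) = √5017038982/1879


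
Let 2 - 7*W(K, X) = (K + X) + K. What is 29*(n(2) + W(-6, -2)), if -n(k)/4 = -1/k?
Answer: 870/7 ≈ 124.29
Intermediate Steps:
W(K, X) = 2/7 - 2*K/7 - X/7 (W(K, X) = 2/7 - ((K + X) + K)/7 = 2/7 - (X + 2*K)/7 = 2/7 + (-2*K/7 - X/7) = 2/7 - 2*K/7 - X/7)
n(k) = 4/k (n(k) = -(-4)/k = 4/k)
29*(n(2) + W(-6, -2)) = 29*(4/2 + (2/7 - 2/7*(-6) - 1/7*(-2))) = 29*(4*(1/2) + (2/7 + 12/7 + 2/7)) = 29*(2 + 16/7) = 29*(30/7) = 870/7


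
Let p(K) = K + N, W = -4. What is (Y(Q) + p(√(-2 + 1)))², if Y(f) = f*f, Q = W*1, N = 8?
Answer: (24 + I)² ≈ 575.0 + 48.0*I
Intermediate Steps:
Q = -4 (Q = -4*1 = -4)
Y(f) = f²
p(K) = 8 + K (p(K) = K + 8 = 8 + K)
(Y(Q) + p(√(-2 + 1)))² = ((-4)² + (8 + √(-2 + 1)))² = (16 + (8 + √(-1)))² = (16 + (8 + I))² = (24 + I)²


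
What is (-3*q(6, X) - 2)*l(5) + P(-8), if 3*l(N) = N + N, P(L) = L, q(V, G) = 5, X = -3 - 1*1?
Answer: -194/3 ≈ -64.667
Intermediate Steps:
X = -4 (X = -3 - 1 = -4)
l(N) = 2*N/3 (l(N) = (N + N)/3 = (2*N)/3 = 2*N/3)
(-3*q(6, X) - 2)*l(5) + P(-8) = (-3*5 - 2)*((⅔)*5) - 8 = (-15 - 2)*(10/3) - 8 = -17*10/3 - 8 = -170/3 - 8 = -194/3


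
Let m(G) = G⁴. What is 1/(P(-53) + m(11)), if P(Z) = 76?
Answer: 1/14717 ≈ 6.7949e-5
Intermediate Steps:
1/(P(-53) + m(11)) = 1/(76 + 11⁴) = 1/(76 + 14641) = 1/14717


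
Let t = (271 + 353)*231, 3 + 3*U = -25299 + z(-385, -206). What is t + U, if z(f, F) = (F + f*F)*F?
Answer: -5296098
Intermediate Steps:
z(f, F) = F*(F + F*f) (z(f, F) = (F + F*f)*F = F*(F + F*f))
U = -5440242 (U = -1 + (-25299 + (-206)**2*(1 - 385))/3 = -1 + (-25299 + 42436*(-384))/3 = -1 + (-25299 - 16295424)/3 = -1 + (1/3)*(-16320723) = -1 - 5440241 = -5440242)
t = 144144 (t = 624*231 = 144144)
t + U = 144144 - 5440242 = -5296098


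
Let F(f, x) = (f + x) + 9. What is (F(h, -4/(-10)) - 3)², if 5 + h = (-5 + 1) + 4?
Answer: 49/25 ≈ 1.9600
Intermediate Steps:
h = -5 (h = -5 + ((-5 + 1) + 4) = -5 + (-4 + 4) = -5 + 0 = -5)
F(f, x) = 9 + f + x
(F(h, -4/(-10)) - 3)² = ((9 - 5 - 4/(-10)) - 3)² = ((9 - 5 - 4*(-⅒)) - 3)² = ((9 - 5 + ⅖) - 3)² = (22/5 - 3)² = (7/5)² = 49/25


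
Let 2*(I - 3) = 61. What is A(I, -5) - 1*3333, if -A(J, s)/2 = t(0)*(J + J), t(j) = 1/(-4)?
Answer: -6599/2 ≈ -3299.5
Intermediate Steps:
t(j) = -¼
I = 67/2 (I = 3 + (½)*61 = 3 + 61/2 = 67/2 ≈ 33.500)
A(J, s) = J (A(J, s) = -(-1)*(J + J)/2 = -(-1)*2*J/2 = -(-1)*J = J)
A(I, -5) - 1*3333 = 67/2 - 1*3333 = 67/2 - 3333 = -6599/2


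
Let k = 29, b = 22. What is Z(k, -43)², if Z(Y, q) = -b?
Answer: 484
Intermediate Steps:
Z(Y, q) = -22 (Z(Y, q) = -1*22 = -22)
Z(k, -43)² = (-22)² = 484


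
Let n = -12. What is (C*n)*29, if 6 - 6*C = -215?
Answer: -12818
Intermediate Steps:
C = 221/6 (C = 1 - ⅙*(-215) = 1 + 215/6 = 221/6 ≈ 36.833)
(C*n)*29 = ((221/6)*(-12))*29 = -442*29 = -12818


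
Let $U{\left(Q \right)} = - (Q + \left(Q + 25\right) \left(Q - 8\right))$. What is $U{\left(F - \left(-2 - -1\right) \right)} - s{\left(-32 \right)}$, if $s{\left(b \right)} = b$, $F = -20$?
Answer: $213$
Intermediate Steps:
$U{\left(Q \right)} = - Q - \left(-8 + Q\right) \left(25 + Q\right)$ ($U{\left(Q \right)} = - (Q + \left(25 + Q\right) \left(-8 + Q\right)) = - (Q + \left(-8 + Q\right) \left(25 + Q\right)) = - Q - \left(-8 + Q\right) \left(25 + Q\right)$)
$U{\left(F - \left(-2 - -1\right) \right)} - s{\left(-32 \right)} = \left(200 - \left(-20 - \left(-2 - -1\right)\right)^{2} - 18 \left(-20 - \left(-2 - -1\right)\right)\right) - -32 = \left(200 - \left(-20 - \left(-2 + 1\right)\right)^{2} - 18 \left(-20 - \left(-2 + 1\right)\right)\right) + 32 = \left(200 - \left(-20 - -1\right)^{2} - 18 \left(-20 - -1\right)\right) + 32 = \left(200 - \left(-20 + 1\right)^{2} - 18 \left(-20 + 1\right)\right) + 32 = \left(200 - \left(-19\right)^{2} - -342\right) + 32 = \left(200 - 361 + 342\right) + 32 = 181 + 32 = 213$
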